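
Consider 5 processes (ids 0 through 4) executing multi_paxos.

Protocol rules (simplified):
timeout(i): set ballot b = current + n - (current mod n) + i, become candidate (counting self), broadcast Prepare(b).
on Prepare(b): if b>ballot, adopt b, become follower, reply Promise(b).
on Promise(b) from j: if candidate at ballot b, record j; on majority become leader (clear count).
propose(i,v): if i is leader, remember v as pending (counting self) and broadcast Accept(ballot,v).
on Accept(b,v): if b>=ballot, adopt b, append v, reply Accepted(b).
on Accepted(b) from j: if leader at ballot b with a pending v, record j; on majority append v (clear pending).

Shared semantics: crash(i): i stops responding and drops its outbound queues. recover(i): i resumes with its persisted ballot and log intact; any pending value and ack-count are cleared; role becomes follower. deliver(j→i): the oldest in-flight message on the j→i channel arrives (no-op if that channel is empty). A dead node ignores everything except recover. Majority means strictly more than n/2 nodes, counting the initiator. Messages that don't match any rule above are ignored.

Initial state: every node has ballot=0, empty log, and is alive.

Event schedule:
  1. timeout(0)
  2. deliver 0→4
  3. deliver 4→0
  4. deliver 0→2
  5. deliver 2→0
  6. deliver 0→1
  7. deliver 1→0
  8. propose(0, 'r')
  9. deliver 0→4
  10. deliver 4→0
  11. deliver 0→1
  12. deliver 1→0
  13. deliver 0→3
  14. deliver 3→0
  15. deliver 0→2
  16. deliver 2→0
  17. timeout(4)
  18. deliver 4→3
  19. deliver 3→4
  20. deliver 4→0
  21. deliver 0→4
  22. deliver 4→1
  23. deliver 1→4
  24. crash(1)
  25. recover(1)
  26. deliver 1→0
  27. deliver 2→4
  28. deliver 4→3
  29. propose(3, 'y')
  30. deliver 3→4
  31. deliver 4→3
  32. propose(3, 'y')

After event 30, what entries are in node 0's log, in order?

r

1. timeout(0):  <0:cand b5 ->
2. deliver 0→4:  <4:foll b5 ->
3. deliver 4→0:  nop
4. deliver 0→2:  <2:foll b5 ->
5. deliver 2→0:  <0:lead b5 ->
6. deliver 0→1:  <1:foll b5 ->
7. deliver 1→0:  nop
8. propose(0,'r'):  nop
9. deliver 0→4:  <4:foll b5 r>
10. deliver 4→0:  nop
11. deliver 0→1:  <1:foll b5 r>
12. deliver 1→0:  <0:lead b5 r>
13. deliver 0→3:  <3:foll b5 ->
14. deliver 3→0:  nop
15. deliver 0→2:  <2:foll b5 r>
16. deliver 2→0:  nop
17. timeout(4):  <4:cand b14 r>
18. deliver 4→3:  <3:foll b14 ->
19. deliver 3→4:  nop
20. deliver 4→0:  <0:foll b14 r>
21. deliver 0→4:  <4:lead b14 r>
22. deliver 4→1:  <1:foll b14 r>
23. deliver 1→4:  nop
24. crash(1):  <1:✗foll b14 r>
25. recover(1):  <1:foll b14 r>
26. deliver 1→0:  nop
27. deliver 2→4:  nop
28. deliver 4→3:  nop
29. propose(3,'y'):  nop
30. deliver 3→4:  nop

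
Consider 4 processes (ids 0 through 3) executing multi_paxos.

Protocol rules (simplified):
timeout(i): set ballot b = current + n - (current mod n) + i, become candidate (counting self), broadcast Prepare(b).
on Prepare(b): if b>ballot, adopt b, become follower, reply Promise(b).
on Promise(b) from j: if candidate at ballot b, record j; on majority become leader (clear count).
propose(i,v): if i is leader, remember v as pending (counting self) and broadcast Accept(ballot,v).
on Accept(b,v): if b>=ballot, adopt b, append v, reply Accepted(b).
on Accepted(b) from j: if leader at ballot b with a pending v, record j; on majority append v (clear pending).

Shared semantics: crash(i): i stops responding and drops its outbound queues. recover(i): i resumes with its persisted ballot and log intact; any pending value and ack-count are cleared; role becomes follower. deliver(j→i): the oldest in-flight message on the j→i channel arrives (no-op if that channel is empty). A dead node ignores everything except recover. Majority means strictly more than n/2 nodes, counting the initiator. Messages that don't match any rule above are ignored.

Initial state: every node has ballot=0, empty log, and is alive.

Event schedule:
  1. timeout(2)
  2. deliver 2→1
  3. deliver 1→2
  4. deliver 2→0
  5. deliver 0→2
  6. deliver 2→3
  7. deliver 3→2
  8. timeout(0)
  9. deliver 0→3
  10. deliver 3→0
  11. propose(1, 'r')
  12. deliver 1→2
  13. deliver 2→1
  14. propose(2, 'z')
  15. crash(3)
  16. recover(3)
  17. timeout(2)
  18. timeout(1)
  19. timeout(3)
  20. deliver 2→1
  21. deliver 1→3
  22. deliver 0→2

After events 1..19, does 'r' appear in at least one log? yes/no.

[1] timeout(2) → N2(cand b6 [-])
[2] deliver 2→1 → N1(foll b6 [-])
[3] deliver 1→2 → ∅
[4] deliver 2→0 → N0(foll b6 [-])
[5] deliver 0→2 → N2(lead b6 [-])
[6] deliver 2→3 → N3(foll b6 [-])
[7] deliver 3→2 → ∅
[8] timeout(0) → N0(cand b8 [-])
[9] deliver 0→3 → N3(foll b8 [-])
[10] deliver 3→0 → ∅
[11] propose(1,'r') → ∅
[12] deliver 1→2 → ∅
[13] deliver 2→1 → ∅
[14] propose(2,'z') → ∅
[15] crash(3) → N3(✗foll b8 [-])
[16] recover(3) → N3(foll b8 [-])
[17] timeout(2) → N2(cand b10 [-])
[18] timeout(1) → N1(cand b9 [-])
[19] timeout(3) → N3(cand b15 [-])

no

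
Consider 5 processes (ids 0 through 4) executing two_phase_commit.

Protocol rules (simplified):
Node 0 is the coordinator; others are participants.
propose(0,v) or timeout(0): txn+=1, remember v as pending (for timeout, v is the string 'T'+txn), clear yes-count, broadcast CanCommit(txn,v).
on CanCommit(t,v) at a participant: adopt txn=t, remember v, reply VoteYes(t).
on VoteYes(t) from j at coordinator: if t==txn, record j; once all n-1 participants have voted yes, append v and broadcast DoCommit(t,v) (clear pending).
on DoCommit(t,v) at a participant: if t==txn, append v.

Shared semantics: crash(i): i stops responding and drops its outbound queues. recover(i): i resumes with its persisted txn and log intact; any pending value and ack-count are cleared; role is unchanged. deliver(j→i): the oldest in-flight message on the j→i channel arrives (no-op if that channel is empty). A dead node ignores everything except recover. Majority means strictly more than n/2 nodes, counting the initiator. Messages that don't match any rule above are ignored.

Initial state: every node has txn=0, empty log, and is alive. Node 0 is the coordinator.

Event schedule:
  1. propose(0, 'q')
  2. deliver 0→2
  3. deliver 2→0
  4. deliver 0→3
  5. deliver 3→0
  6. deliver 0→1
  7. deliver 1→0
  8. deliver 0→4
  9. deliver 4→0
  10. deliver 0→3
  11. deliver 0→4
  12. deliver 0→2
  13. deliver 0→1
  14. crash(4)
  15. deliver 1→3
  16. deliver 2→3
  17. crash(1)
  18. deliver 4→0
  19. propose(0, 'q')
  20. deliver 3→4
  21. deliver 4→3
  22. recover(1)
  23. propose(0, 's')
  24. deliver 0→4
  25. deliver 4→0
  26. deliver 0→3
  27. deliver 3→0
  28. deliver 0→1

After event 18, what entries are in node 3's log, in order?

[1] propose(0,'q') → N0(coor t1 [-])
[2] deliver 0→2 → N2(part t1 [-])
[3] deliver 2→0 → ∅
[4] deliver 0→3 → N3(part t1 [-])
[5] deliver 3→0 → ∅
[6] deliver 0→1 → N1(part t1 [-])
[7] deliver 1→0 → ∅
[8] deliver 0→4 → N4(part t1 [-])
[9] deliver 4→0 → N0(coor t1 [q])
[10] deliver 0→3 → N3(part t1 [q])
[11] deliver 0→4 → N4(part t1 [q])
[12] deliver 0→2 → N2(part t1 [q])
[13] deliver 0→1 → N1(part t1 [q])
[14] crash(4) → N4(✗part t1 [q])
[15] deliver 1→3 → ∅
[16] deliver 2→3 → ∅
[17] crash(1) → N1(✗part t1 [q])
[18] deliver 4→0 → ∅

q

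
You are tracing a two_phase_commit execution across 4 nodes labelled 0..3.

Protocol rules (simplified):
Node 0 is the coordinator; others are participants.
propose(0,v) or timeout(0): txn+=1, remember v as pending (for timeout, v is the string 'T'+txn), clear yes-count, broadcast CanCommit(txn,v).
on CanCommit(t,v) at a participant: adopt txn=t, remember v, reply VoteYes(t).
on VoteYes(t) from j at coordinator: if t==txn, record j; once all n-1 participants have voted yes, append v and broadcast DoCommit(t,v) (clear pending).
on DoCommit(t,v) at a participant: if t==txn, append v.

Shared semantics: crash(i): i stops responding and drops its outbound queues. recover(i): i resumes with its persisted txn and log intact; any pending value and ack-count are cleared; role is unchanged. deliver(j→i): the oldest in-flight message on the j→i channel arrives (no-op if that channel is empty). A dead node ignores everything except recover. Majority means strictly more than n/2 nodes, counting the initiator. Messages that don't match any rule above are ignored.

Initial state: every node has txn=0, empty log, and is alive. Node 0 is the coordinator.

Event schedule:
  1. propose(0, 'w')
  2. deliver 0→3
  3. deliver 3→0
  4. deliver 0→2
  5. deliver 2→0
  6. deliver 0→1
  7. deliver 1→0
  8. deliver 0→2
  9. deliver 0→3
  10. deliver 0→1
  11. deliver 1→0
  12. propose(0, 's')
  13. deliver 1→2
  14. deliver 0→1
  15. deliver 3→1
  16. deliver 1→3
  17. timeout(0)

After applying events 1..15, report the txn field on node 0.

2

1. propose(0,'w'):  <0:coor t1 ->
2. deliver 0→3:  <3:part t1 ->
3. deliver 3→0:  nop
4. deliver 0→2:  <2:part t1 ->
5. deliver 2→0:  nop
6. deliver 0→1:  <1:part t1 ->
7. deliver 1→0:  <0:coor t1 w>
8. deliver 0→2:  <2:part t1 w>
9. deliver 0→3:  <3:part t1 w>
10. deliver 0→1:  <1:part t1 w>
11. deliver 1→0:  nop
12. propose(0,'s'):  <0:coor t2 w>
13. deliver 1→2:  nop
14. deliver 0→1:  <1:part t2 w>
15. deliver 3→1:  nop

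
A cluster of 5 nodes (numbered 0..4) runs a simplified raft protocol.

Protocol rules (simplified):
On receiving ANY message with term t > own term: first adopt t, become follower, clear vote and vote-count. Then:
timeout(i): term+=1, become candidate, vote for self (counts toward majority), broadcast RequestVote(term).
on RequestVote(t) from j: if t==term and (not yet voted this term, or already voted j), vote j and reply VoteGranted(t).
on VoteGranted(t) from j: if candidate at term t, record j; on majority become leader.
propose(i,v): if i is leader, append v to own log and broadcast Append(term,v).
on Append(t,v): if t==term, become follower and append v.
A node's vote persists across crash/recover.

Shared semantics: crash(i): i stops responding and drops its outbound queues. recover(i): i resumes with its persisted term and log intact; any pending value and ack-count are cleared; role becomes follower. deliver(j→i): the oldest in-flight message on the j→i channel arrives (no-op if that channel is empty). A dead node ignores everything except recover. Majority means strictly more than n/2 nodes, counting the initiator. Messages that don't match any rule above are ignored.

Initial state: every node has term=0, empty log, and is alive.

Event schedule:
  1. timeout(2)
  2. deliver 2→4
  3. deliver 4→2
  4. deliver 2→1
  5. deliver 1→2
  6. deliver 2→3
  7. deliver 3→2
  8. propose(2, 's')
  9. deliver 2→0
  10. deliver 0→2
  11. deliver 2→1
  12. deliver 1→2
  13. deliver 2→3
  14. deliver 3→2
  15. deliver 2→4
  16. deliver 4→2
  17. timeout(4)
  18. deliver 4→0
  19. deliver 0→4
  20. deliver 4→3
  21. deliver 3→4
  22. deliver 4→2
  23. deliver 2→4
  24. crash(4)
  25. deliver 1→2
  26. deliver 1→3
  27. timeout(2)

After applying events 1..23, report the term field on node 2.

2

[1] timeout(2) → N2(cand t1 [-])
[2] deliver 2→4 → N4(foll t1 [-])
[3] deliver 4→2 → ∅
[4] deliver 2→1 → N1(foll t1 [-])
[5] deliver 1→2 → N2(lead t1 [-])
[6] deliver 2→3 → N3(foll t1 [-])
[7] deliver 3→2 → ∅
[8] propose(2,'s') → N2(lead t1 [s])
[9] deliver 2→0 → N0(foll t1 [-])
[10] deliver 0→2 → ∅
[11] deliver 2→1 → N1(foll t1 [s])
[12] deliver 1→2 → ∅
[13] deliver 2→3 → N3(foll t1 [s])
[14] deliver 3→2 → ∅
[15] deliver 2→4 → N4(foll t1 [s])
[16] deliver 4→2 → ∅
[17] timeout(4) → N4(cand t2 [s])
[18] deliver 4→0 → N0(foll t2 [-])
[19] deliver 0→4 → ∅
[20] deliver 4→3 → N3(foll t2 [s])
[21] deliver 3→4 → N4(lead t2 [s])
[22] deliver 4→2 → N2(foll t2 [s])
[23] deliver 2→4 → ∅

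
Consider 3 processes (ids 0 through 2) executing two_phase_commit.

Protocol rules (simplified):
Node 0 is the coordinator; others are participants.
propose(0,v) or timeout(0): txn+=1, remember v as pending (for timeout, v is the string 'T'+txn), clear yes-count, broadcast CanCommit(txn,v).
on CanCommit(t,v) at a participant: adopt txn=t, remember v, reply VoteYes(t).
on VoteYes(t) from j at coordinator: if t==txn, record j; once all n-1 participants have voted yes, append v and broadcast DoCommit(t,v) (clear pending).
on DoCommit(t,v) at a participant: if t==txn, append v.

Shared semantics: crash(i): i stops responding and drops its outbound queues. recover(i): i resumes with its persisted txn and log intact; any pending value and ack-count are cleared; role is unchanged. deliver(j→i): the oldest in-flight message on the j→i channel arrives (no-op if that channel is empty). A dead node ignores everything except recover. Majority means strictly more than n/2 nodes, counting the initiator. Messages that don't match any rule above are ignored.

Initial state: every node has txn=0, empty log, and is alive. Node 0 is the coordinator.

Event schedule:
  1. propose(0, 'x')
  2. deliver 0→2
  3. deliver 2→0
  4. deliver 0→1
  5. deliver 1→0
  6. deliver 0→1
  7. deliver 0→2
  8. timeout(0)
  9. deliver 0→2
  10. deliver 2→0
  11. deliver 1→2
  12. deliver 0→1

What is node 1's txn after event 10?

e1 propose(0,'x'): 0[coor,t=1,-]
e2 deliver 0→2: 2[part,t=1,-]
e3 deliver 2→0: ·
e4 deliver 0→1: 1[part,t=1,-]
e5 deliver 1→0: 0[coor,t=1,x]
e6 deliver 0→1: 1[part,t=1,x]
e7 deliver 0→2: 2[part,t=1,x]
e8 timeout(0): 0[coor,t=2,x]
e9 deliver 0→2: 2[part,t=2,x]
e10 deliver 2→0: ·

1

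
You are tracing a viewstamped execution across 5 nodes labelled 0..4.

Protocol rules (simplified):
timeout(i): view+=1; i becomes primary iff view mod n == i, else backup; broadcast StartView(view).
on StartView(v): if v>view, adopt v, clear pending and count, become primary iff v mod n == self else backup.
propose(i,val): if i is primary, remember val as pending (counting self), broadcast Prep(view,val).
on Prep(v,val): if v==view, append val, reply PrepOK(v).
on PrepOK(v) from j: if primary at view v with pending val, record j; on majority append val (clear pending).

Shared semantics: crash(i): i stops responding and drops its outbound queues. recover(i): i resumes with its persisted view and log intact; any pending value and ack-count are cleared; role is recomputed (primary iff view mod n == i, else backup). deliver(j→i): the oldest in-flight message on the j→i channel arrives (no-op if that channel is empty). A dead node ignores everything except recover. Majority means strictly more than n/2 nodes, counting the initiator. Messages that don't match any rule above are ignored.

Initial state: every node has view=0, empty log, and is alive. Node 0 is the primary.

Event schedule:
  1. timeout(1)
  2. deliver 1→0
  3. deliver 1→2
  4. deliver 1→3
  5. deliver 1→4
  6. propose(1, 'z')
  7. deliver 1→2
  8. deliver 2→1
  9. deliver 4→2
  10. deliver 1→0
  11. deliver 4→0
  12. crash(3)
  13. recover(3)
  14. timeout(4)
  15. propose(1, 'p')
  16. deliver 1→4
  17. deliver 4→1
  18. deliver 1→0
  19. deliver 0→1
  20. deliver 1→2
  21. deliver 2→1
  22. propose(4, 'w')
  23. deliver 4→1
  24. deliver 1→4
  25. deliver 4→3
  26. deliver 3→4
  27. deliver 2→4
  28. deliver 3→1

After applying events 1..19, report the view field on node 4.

2

1. timeout(1):  <1:prim v1 ->
2. deliver 1→0:  <0:back v1 ->
3. deliver 1→2:  <2:back v1 ->
4. deliver 1→3:  <3:back v1 ->
5. deliver 1→4:  <4:back v1 ->
6. propose(1,'z'):  nop
7. deliver 1→2:  <2:back v1 z>
8. deliver 2→1:  nop
9. deliver 4→2:  nop
10. deliver 1→0:  <0:back v1 z>
11. deliver 4→0:  nop
12. crash(3):  <3:✗back v1 ->
13. recover(3):  <3:back v1 ->
14. timeout(4):  <4:back v2 ->
15. propose(1,'p'):  nop
16. deliver 1→4:  nop
17. deliver 4→1:  <1:back v2 ->
18. deliver 1→0:  <0:back v1 z,p>
19. deliver 0→1:  nop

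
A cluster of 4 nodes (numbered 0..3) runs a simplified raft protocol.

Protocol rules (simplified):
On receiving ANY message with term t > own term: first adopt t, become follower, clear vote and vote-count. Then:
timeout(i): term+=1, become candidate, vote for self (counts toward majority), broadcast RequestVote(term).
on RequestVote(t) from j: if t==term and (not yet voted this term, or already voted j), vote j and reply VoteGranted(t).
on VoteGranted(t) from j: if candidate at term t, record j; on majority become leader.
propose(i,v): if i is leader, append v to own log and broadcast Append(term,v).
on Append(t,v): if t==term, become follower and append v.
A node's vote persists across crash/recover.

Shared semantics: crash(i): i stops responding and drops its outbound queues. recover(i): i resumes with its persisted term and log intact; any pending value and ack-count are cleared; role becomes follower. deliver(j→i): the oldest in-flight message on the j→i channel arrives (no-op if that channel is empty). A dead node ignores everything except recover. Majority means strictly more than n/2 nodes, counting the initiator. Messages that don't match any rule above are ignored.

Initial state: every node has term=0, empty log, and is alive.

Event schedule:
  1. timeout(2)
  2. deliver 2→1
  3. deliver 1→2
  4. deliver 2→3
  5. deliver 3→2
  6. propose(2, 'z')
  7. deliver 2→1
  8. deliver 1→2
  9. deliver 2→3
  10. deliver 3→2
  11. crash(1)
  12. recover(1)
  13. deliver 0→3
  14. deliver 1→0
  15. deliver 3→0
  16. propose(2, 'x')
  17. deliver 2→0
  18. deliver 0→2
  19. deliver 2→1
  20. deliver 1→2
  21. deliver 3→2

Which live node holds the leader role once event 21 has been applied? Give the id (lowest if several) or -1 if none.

e1 timeout(2): 2[cand,t=1,-]
e2 deliver 2→1: 1[foll,t=1,-]
e3 deliver 1→2: ·
e4 deliver 2→3: 3[foll,t=1,-]
e5 deliver 3→2: 2[lead,t=1,-]
e6 propose(2,'z'): 2[lead,t=1,z]
e7 deliver 2→1: 1[foll,t=1,z]
e8 deliver 1→2: ·
e9 deliver 2→3: 3[foll,t=1,z]
e10 deliver 3→2: ·
e11 crash(1): 1[✗foll,t=1,z]
e12 recover(1): 1[foll,t=1,z]
e13 deliver 0→3: ·
e14 deliver 1→0: ·
e15 deliver 3→0: ·
e16 propose(2,'x'): 2[lead,t=1,z,x]
e17 deliver 2→0: 0[foll,t=1,-]
e18 deliver 0→2: ·
e19 deliver 2→1: 1[foll,t=1,z,x]
e20 deliver 1→2: ·
e21 deliver 3→2: ·

2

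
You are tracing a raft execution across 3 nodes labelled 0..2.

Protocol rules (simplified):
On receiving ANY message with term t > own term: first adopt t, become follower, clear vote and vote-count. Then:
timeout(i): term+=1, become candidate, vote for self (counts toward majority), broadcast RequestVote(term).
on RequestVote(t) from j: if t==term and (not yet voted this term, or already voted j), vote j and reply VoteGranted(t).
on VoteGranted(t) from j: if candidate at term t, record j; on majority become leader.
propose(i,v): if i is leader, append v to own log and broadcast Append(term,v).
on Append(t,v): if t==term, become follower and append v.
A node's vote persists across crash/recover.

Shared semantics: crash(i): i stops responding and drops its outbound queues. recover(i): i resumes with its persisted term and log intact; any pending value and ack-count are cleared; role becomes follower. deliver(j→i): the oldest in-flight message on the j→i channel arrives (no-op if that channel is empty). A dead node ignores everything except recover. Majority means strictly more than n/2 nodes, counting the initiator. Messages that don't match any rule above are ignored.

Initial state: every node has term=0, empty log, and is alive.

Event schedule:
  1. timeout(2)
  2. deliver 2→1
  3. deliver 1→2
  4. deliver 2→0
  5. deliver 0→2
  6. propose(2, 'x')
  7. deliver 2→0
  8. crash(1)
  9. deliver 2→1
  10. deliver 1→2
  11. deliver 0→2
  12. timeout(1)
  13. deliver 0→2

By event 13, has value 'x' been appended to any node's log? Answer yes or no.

1. timeout(2):  <2:cand t1 ->
2. deliver 2→1:  <1:foll t1 ->
3. deliver 1→2:  <2:lead t1 ->
4. deliver 2→0:  <0:foll t1 ->
5. deliver 0→2:  nop
6. propose(2,'x'):  <2:lead t1 x>
7. deliver 2→0:  <0:foll t1 x>
8. crash(1):  <1:✗foll t1 ->
9. deliver 2→1:  nop
10. deliver 1→2:  nop
11. deliver 0→2:  nop
12. timeout(1):  nop
13. deliver 0→2:  nop

yes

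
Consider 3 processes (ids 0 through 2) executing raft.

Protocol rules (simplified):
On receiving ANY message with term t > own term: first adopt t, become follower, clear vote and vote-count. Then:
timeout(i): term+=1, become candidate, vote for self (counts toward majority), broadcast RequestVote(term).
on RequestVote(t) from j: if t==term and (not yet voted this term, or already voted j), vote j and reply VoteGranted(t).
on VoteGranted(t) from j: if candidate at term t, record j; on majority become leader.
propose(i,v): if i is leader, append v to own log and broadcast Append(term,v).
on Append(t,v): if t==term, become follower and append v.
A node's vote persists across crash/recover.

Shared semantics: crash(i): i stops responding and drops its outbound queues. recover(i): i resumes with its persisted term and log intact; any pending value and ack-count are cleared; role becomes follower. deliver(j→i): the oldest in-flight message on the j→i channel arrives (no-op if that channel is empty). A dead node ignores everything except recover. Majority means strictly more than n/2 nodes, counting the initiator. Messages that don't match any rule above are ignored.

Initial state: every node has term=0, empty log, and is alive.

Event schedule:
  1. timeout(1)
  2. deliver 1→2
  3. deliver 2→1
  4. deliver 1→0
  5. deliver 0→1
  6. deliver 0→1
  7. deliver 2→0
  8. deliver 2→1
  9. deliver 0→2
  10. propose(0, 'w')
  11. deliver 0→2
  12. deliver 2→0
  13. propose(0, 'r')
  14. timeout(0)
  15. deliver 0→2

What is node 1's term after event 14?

after 1 — timeout(1): n1:cand/t1/[-]
after 2 — deliver 1→2: n2:foll/t1/[-]
after 3 — deliver 2→1: n1:lead/t1/[-]
after 4 — deliver 1→0: n0:foll/t1/[-]
after 5 — deliver 0→1: ·
after 6 — deliver 0→1: ·
after 7 — deliver 2→0: ·
after 8 — deliver 2→1: ·
after 9 — deliver 0→2: ·
after 10 — propose(0,'w'): ·
after 11 — deliver 0→2: ·
after 12 — deliver 2→0: ·
after 13 — propose(0,'r'): ·
after 14 — timeout(0): n0:cand/t2/[-]

1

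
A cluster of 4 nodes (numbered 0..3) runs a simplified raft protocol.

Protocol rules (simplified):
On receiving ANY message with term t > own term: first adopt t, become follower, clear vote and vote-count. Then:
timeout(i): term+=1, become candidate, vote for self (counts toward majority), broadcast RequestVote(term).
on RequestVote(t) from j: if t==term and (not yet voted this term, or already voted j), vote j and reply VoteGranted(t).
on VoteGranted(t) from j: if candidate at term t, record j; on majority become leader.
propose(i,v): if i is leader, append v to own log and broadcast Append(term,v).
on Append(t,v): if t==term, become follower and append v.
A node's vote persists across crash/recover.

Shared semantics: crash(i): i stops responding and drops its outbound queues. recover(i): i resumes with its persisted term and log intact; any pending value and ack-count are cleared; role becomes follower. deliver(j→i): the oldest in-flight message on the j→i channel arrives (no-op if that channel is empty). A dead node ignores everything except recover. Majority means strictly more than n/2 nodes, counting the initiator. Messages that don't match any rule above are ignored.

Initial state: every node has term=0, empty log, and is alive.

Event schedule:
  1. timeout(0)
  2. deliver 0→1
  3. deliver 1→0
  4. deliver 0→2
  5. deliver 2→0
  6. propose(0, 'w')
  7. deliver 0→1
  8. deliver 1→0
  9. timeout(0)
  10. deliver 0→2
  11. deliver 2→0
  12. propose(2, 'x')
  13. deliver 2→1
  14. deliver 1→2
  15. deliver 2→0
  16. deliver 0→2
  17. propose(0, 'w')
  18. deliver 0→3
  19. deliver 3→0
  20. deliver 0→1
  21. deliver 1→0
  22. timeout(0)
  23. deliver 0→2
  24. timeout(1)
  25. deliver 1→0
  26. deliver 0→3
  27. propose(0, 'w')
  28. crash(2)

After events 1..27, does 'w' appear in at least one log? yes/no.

[1] timeout(0) → N0(cand t1 [-])
[2] deliver 0→1 → N1(foll t1 [-])
[3] deliver 1→0 → ∅
[4] deliver 0→2 → N2(foll t1 [-])
[5] deliver 2→0 → N0(lead t1 [-])
[6] propose(0,'w') → N0(lead t1 [w])
[7] deliver 0→1 → N1(foll t1 [w])
[8] deliver 1→0 → ∅
[9] timeout(0) → N0(cand t2 [w])
[10] deliver 0→2 → N2(foll t1 [w])
[11] deliver 2→0 → ∅
[12] propose(2,'x') → ∅
[13] deliver 2→1 → ∅
[14] deliver 1→2 → ∅
[15] deliver 2→0 → ∅
[16] deliver 0→2 → N2(foll t2 [w])
[17] propose(0,'w') → ∅
[18] deliver 0→3 → N3(foll t1 [-])
[19] deliver 3→0 → ∅
[20] deliver 0→1 → N1(foll t2 [w])
[21] deliver 1→0 → ∅
[22] timeout(0) → N0(cand t3 [w])
[23] deliver 0→2 → N2(foll t3 [w])
[24] timeout(1) → N1(cand t3 [w])
[25] deliver 1→0 → ∅
[26] deliver 0→3 → N3(foll t1 [w])
[27] propose(0,'w') → ∅

yes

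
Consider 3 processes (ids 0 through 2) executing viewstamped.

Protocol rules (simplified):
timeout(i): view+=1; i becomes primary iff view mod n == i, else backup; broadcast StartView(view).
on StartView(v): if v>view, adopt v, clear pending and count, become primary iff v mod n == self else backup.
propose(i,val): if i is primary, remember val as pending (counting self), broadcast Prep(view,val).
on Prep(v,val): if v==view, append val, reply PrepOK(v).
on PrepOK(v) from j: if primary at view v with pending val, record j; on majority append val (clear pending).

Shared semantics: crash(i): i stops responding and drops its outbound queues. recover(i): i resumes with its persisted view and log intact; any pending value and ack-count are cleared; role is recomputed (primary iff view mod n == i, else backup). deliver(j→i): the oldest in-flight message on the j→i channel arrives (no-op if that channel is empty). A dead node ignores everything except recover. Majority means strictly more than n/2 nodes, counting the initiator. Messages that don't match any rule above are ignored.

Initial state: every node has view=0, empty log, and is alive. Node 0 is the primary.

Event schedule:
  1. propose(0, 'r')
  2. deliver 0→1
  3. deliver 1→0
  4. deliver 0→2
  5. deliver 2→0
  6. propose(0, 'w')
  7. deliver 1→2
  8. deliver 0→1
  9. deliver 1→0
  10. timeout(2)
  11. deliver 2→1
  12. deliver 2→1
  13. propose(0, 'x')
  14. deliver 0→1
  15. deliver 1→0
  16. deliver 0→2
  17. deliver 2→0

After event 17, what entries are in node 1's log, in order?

e1 propose(0,'r'): ·
e2 deliver 0→1: 1[back,v=0,r]
e3 deliver 1→0: 0[prim,v=0,r]
e4 deliver 0→2: 2[back,v=0,r]
e5 deliver 2→0: ·
e6 propose(0,'w'): ·
e7 deliver 1→2: ·
e8 deliver 0→1: 1[back,v=0,r,w]
e9 deliver 1→0: 0[prim,v=0,r,w]
e10 timeout(2): 2[back,v=1,r]
e11 deliver 2→1: 1[prim,v=1,r,w]
e12 deliver 2→1: ·
e13 propose(0,'x'): ·
e14 deliver 0→1: ·
e15 deliver 1→0: ·
e16 deliver 0→2: ·
e17 deliver 2→0: 0[back,v=1,r,w]

r,w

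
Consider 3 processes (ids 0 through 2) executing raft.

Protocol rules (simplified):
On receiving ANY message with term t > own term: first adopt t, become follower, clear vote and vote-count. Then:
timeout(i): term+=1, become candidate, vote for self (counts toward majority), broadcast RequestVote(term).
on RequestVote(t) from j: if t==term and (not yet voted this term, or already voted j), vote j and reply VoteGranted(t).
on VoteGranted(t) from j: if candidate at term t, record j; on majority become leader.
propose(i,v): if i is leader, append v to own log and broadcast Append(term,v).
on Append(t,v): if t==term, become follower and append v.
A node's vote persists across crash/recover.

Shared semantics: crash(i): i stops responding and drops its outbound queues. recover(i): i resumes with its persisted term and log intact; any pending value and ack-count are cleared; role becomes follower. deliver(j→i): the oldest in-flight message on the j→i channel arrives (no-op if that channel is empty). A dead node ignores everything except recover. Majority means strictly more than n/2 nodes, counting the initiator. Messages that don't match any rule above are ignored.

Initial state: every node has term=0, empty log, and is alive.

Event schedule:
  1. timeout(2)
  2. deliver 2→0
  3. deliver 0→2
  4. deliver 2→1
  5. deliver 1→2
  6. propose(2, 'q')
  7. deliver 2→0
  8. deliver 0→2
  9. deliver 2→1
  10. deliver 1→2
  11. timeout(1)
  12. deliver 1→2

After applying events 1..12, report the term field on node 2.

after 1 — timeout(2): n2:cand/t1/[-]
after 2 — deliver 2→0: n0:foll/t1/[-]
after 3 — deliver 0→2: n2:lead/t1/[-]
after 4 — deliver 2→1: n1:foll/t1/[-]
after 5 — deliver 1→2: ·
after 6 — propose(2,'q'): n2:lead/t1/[q]
after 7 — deliver 2→0: n0:foll/t1/[q]
after 8 — deliver 0→2: ·
after 9 — deliver 2→1: n1:foll/t1/[q]
after 10 — deliver 1→2: ·
after 11 — timeout(1): n1:cand/t2/[q]
after 12 — deliver 1→2: n2:foll/t2/[q]

2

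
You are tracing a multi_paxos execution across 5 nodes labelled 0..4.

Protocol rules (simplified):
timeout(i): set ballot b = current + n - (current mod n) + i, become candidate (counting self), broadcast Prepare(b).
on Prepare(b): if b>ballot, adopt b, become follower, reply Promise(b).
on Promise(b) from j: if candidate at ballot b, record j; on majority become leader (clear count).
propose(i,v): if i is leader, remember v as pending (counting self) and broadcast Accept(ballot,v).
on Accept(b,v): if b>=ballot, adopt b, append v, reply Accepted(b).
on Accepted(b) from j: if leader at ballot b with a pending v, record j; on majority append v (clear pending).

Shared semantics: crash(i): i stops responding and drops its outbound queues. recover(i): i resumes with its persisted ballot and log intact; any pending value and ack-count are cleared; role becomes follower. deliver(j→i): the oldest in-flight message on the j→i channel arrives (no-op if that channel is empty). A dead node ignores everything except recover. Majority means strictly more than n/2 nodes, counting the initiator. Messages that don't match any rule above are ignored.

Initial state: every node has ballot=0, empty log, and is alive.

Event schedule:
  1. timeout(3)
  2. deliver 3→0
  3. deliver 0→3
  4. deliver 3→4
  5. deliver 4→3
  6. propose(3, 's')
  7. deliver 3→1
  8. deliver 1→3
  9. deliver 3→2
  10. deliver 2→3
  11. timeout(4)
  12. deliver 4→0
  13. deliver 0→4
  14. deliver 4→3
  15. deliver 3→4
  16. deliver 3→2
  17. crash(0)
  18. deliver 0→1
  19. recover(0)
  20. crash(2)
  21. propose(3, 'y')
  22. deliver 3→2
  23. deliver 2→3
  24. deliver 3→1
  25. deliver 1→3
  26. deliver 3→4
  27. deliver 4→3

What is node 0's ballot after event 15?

14

[1] timeout(3) → N3(cand b8 [-])
[2] deliver 3→0 → N0(foll b8 [-])
[3] deliver 0→3 → ∅
[4] deliver 3→4 → N4(foll b8 [-])
[5] deliver 4→3 → N3(lead b8 [-])
[6] propose(3,'s') → ∅
[7] deliver 3→1 → N1(foll b8 [-])
[8] deliver 1→3 → ∅
[9] deliver 3→2 → N2(foll b8 [-])
[10] deliver 2→3 → ∅
[11] timeout(4) → N4(cand b14 [-])
[12] deliver 4→0 → N0(foll b14 [-])
[13] deliver 0→4 → ∅
[14] deliver 4→3 → N3(foll b14 [-])
[15] deliver 3→4 → ∅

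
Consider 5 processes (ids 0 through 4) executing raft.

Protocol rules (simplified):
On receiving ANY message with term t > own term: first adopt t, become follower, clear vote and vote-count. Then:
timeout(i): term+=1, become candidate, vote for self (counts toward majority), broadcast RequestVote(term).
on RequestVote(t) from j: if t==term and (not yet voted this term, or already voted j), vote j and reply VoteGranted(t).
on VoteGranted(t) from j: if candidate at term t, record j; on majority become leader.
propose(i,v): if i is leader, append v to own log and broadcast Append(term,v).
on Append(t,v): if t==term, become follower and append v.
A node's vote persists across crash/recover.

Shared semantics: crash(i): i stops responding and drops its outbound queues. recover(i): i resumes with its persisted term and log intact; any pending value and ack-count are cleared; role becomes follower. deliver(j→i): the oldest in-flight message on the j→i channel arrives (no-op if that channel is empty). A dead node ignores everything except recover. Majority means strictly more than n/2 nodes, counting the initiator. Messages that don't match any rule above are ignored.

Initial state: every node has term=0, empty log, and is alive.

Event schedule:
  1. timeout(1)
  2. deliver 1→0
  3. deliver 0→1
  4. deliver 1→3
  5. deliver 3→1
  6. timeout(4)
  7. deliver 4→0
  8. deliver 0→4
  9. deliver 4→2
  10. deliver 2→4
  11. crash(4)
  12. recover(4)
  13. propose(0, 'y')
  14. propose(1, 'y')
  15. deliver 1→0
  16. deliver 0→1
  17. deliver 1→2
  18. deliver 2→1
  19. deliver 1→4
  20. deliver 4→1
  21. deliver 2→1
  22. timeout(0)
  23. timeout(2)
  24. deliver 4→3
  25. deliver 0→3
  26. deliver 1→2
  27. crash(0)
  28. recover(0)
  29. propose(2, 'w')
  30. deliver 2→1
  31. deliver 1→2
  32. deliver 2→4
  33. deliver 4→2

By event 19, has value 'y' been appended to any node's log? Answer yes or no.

after 1 — timeout(1): n1:cand/t1/[-]
after 2 — deliver 1→0: n0:foll/t1/[-]
after 3 — deliver 0→1: ·
after 4 — deliver 1→3: n3:foll/t1/[-]
after 5 — deliver 3→1: n1:lead/t1/[-]
after 6 — timeout(4): n4:cand/t1/[-]
after 7 — deliver 4→0: ·
after 8 — deliver 0→4: ·
after 9 — deliver 4→2: n2:foll/t1/[-]
after 10 — deliver 2→4: ·
after 11 — crash(4): n4:✗cand/t1/[-]
after 12 — recover(4): n4:foll/t1/[-]
after 13 — propose(0,'y'): ·
after 14 — propose(1,'y'): n1:lead/t1/[y]
after 15 — deliver 1→0: n0:foll/t1/[y]
after 16 — deliver 0→1: ·
after 17 — deliver 1→2: ·
after 18 — deliver 2→1: ·
after 19 — deliver 1→4: ·

yes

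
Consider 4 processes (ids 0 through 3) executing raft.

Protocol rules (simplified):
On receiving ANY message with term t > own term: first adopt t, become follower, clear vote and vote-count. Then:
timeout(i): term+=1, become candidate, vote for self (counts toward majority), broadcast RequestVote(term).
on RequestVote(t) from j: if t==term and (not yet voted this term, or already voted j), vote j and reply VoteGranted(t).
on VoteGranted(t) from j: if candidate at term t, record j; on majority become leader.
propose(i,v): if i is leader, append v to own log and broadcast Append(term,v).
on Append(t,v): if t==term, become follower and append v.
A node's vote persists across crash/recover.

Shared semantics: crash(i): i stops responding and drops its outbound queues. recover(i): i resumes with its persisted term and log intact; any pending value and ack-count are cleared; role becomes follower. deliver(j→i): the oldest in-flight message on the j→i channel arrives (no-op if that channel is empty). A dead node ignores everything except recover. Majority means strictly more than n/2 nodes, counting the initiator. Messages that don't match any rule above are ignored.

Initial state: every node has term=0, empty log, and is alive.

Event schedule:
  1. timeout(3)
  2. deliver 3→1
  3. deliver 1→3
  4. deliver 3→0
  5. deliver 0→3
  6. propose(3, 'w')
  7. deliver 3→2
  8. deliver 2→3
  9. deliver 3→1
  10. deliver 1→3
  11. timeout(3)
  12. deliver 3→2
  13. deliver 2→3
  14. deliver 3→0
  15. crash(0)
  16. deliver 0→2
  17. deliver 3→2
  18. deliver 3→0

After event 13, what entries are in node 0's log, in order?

1. timeout(3):  <3:cand t1 ->
2. deliver 3→1:  <1:foll t1 ->
3. deliver 1→3:  nop
4. deliver 3→0:  <0:foll t1 ->
5. deliver 0→3:  <3:lead t1 ->
6. propose(3,'w'):  <3:lead t1 w>
7. deliver 3→2:  <2:foll t1 ->
8. deliver 2→3:  nop
9. deliver 3→1:  <1:foll t1 w>
10. deliver 1→3:  nop
11. timeout(3):  <3:cand t2 w>
12. deliver 3→2:  <2:foll t1 w>
13. deliver 2→3:  nop

empty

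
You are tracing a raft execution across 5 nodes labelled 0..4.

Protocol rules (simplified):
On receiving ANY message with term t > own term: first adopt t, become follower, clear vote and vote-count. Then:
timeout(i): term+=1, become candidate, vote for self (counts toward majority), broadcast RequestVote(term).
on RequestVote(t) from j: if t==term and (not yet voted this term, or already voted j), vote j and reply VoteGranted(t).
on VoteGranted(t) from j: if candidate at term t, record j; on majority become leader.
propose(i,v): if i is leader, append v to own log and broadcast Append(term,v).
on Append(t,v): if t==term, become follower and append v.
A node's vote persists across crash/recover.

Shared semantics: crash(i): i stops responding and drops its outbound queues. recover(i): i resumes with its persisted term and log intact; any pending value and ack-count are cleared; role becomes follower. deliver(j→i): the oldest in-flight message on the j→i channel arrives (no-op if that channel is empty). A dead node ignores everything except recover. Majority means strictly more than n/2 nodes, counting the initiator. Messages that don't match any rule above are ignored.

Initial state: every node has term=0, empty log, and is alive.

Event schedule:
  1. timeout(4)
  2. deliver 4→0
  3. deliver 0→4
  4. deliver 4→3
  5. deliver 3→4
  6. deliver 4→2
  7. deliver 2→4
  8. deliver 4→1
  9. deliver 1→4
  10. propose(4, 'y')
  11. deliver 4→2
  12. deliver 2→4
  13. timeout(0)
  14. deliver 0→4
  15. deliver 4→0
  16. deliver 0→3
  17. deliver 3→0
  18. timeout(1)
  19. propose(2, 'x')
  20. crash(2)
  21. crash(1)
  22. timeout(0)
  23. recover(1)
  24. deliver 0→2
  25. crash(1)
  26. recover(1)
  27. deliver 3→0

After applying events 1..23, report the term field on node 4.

1. timeout(4):  <4:cand t1 ->
2. deliver 4→0:  <0:foll t1 ->
3. deliver 0→4:  nop
4. deliver 4→3:  <3:foll t1 ->
5. deliver 3→4:  <4:lead t1 ->
6. deliver 4→2:  <2:foll t1 ->
7. deliver 2→4:  nop
8. deliver 4→1:  <1:foll t1 ->
9. deliver 1→4:  nop
10. propose(4,'y'):  <4:lead t1 y>
11. deliver 4→2:  <2:foll t1 y>
12. deliver 2→4:  nop
13. timeout(0):  <0:cand t2 ->
14. deliver 0→4:  <4:foll t2 y>
15. deliver 4→0:  nop
16. deliver 0→3:  <3:foll t2 ->
17. deliver 3→0:  nop
18. timeout(1):  <1:cand t2 ->
19. propose(2,'x'):  nop
20. crash(2):  <2:✗foll t1 y>
21. crash(1):  <1:✗cand t2 ->
22. timeout(0):  <0:cand t3 ->
23. recover(1):  <1:foll t2 ->

2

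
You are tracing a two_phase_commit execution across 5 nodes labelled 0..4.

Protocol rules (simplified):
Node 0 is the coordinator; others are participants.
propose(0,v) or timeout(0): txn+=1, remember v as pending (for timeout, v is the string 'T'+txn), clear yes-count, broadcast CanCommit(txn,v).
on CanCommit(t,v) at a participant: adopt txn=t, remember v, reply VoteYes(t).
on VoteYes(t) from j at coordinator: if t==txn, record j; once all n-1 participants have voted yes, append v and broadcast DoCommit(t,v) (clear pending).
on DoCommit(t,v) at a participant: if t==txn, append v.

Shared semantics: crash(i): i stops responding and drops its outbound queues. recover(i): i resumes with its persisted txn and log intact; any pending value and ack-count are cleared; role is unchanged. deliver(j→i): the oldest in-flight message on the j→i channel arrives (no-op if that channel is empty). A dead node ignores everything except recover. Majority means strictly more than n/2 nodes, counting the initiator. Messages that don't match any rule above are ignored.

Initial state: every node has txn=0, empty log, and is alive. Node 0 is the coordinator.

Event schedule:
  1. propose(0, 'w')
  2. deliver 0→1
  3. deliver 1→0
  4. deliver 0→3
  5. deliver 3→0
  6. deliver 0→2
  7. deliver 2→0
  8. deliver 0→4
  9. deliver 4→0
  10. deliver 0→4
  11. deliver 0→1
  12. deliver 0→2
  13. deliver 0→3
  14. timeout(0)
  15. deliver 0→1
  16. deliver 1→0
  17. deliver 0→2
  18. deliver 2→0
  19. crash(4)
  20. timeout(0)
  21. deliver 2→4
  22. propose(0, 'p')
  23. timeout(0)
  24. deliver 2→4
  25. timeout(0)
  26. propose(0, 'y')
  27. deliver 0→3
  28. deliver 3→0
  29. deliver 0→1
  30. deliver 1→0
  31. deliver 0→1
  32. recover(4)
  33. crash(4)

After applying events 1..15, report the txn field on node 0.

after 1 — propose(0,'w'): n0:coor/t1/[-]
after 2 — deliver 0→1: n1:part/t1/[-]
after 3 — deliver 1→0: ·
after 4 — deliver 0→3: n3:part/t1/[-]
after 5 — deliver 3→0: ·
after 6 — deliver 0→2: n2:part/t1/[-]
after 7 — deliver 2→0: ·
after 8 — deliver 0→4: n4:part/t1/[-]
after 9 — deliver 4→0: n0:coor/t1/[w]
after 10 — deliver 0→4: n4:part/t1/[w]
after 11 — deliver 0→1: n1:part/t1/[w]
after 12 — deliver 0→2: n2:part/t1/[w]
after 13 — deliver 0→3: n3:part/t1/[w]
after 14 — timeout(0): n0:coor/t2/[w]
after 15 — deliver 0→1: n1:part/t2/[w]

2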